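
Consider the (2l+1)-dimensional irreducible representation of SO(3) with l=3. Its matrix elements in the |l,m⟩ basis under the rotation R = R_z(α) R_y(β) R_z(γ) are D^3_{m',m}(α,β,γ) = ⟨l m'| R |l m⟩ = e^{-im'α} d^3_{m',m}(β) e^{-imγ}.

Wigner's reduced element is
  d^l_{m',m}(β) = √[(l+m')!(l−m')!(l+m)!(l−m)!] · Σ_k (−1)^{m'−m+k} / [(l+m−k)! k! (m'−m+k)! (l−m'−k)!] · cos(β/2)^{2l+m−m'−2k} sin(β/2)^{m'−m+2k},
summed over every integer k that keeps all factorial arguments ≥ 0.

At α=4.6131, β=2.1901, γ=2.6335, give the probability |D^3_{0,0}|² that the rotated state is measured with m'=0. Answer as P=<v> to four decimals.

P=0.1457

D^3_{0,0}(4.6131,2.1901,2.6335) = e^{-i·0·4.6131}·d^3_{0,0}(2.1901)·e^{-i·0·2.6335}. Compute d first:
With c≡cos(β/2)=0.458002 and s≡sin(β/2)=0.888951, N=[6·6·6·6]^{1/2}=36.000000
Admissible k: 0..3 (factorial args all ≥0)
  k=0: (−1)^0·36.0000/(36)·0.4580^6·0.8890^0 = +0.009230
  k=1: (−1)^1·36.0000/(4)·0.4580^4·0.8890^2 = -0.312945
  k=2: (−1)^2·36.0000/(4)·0.4580^2·0.8890^4 = +1.178932
  k=3: (−1)^3·36.0000/(36)·0.4580^0·0.8890^6 = -0.493478
d^3_{0,0}(2.1901) = +0.009230 -0.312945 +1.178932 -0.493478 = +0.381740
|D^3_{0,0}|² = |d^3_{0,0}(β)|² = (+0.381740)² = 0.145725 (the z-rotation phases have unit modulus)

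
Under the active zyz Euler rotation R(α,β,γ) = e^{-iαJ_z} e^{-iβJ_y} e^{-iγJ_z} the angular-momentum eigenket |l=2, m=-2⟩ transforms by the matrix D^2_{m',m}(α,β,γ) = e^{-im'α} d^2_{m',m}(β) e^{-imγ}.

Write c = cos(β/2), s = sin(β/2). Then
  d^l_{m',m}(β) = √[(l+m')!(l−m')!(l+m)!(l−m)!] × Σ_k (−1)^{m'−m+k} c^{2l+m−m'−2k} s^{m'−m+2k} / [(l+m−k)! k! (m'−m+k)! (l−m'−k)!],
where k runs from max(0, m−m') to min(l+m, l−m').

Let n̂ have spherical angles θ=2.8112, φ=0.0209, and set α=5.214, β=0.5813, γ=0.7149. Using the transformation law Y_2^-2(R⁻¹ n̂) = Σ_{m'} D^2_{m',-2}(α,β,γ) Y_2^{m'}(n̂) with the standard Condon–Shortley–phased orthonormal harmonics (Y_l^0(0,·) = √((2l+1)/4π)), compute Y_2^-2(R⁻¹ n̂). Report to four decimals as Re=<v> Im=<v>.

Re=0.1599 Im=0.1072

Need the full column D^2_{m',-2} for m'=−2..2 at α=5.214, β=0.5813, γ=0.7149.
cos(β/2)=0.958058, sin(β/2)=0.286575
d^2_{-2,-2}: single k=0 term ⇒ +0.842494;  D = +0.639700-0.548252i
d^2_{-1,-2}: single k=0 term ⇒ -0.504015;  D = -0.471597-0.177841i
d^2_{0,-2}: single k=0 term ⇒ +0.184644;  D = +0.025948+0.182812i
d^2_{1,-2}: single k=0 term ⇒ -0.045096;  D = +0.036101-0.027025i
d^2_{2,-2}: single k=0 term ⇒ +0.006745;  D = -0.006140-0.002791i
Y_2^{m'}(θ=2.8112,φ=0.0209) and Σ D·Y over m':
  (+0.6397-0.5483i)·(+0.0406-0.0017i)  (-0.4716-0.1778i)·(-0.2370+0.0050i)  (+0.0259+0.1828i)·(+0.5312+0.0000i)  (+0.0361-0.0270i)·(+0.2370+0.0050i)  (-0.0061-0.0028i)·(+0.0406+0.0017i)
Y_2^-2(R⁻¹ n̂) = +0.159940+0.107220i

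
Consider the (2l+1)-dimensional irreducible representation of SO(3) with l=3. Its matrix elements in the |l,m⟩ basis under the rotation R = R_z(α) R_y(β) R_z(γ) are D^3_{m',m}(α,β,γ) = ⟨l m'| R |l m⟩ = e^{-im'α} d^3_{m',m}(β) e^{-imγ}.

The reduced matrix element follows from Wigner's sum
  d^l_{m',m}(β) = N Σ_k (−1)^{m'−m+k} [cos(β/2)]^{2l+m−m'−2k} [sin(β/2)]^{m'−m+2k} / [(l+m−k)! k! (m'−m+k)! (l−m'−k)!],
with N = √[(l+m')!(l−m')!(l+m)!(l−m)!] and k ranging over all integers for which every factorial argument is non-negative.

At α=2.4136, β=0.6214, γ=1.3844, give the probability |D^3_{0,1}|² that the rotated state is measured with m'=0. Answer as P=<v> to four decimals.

Split into d^3_{0,1}(β=0.6214) × two z-phases.
With c≡cos(β/2)=0.952120 and s≡sin(β/2)=0.305725, N=[6·6·24·2]^{1/2}=41.569219
The bounds max(0,m−m')=1 and min(l+m,l−m')=3 give 3 terms
  k=1: (−1)^0·41.5692/(12)·0.9521^5·0.3057^1 = +0.828667
  k=2: (−1)^1·41.5692/(4)·0.9521^3·0.3057^3 = -0.256319
  k=3: (−1)^2·41.5692/(12)·0.9521^1·0.3057^5 = +0.008809
d^3_{0,1}(0.6214) = +0.828667 -0.256319 +0.008809 = +0.581157
|D^3_{0,1}|² = |d^3_{0,1}(β)|² = (+0.581157)² = 0.337744 (the z-rotation phases have unit modulus)

P=0.3377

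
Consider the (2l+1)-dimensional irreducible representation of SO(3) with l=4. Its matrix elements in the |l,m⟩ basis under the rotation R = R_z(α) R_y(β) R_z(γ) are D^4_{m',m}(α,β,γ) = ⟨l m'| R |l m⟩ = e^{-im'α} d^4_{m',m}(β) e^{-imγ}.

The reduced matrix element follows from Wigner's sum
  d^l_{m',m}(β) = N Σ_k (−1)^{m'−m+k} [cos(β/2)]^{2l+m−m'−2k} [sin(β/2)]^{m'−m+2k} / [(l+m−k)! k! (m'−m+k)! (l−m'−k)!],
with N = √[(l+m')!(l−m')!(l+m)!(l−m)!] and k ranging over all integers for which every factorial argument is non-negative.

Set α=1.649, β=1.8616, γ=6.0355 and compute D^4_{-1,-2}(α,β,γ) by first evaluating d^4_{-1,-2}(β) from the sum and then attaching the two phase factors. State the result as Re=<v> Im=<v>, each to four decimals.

Re=-0.1056 Im=-0.2383

First d^4_{-1,-2}(β=1.8616), then the phase factors e^{-i(-1)α} and e^{-i(-2)γ}:
c=cos(1.8616/2)=0.597192, s=sin(1.8616/2)=0.802098; N=√[6·120·2·720]=1018.233765
k: max(0,(-2)−(-1))=0 … min(4+(-2),4−(-1))=2
  k=0: (−1)^1·1018.2338/(240)·0.5972^7·0.8021^1 = -0.092186
  k=1: (−1)^2·1018.2338/(48)·0.5972^5·0.8021^3 = +0.831496
  k=2: (−1)^3·1018.2338/(72)·0.5972^3·0.8021^5 = -0.999989
d^4_{-1,-2}(1.8616) = -0.092186 +0.831496 -0.999989 = -0.260678
Attach z-rotation phases: D = e^{-i(-1)(1.649)}·(-0.260678)·e^{-i(-2)(6.0355)} = -0.105620-0.238323i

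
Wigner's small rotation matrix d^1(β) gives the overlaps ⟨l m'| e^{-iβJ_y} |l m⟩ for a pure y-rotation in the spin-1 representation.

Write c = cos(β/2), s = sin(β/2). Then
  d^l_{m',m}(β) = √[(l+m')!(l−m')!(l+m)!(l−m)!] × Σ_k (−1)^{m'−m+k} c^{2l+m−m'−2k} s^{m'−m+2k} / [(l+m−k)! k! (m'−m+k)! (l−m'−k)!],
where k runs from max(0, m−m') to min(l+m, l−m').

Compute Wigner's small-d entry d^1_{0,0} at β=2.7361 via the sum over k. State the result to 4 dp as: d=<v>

d^1_{0,0}(β=2.7361) via Wigner's sum:
With c≡cos(β/2)=0.201360 and s≡sin(β/2)=0.979517, N=[1·1·1·1]^{1/2}=1.000000
Admissible k: 0..1 (factorial args all ≥0)
  k=0: (−1)^0·1.0000/(1)·0.2014^2·0.9795^0 = +0.040546
  k=1: (−1)^1·1.0000/(1)·0.2014^0·0.9795^2 = -0.959454
d^1_{0,0}(2.7361) = +0.040546 -0.959454 = -0.918908

d=-0.9189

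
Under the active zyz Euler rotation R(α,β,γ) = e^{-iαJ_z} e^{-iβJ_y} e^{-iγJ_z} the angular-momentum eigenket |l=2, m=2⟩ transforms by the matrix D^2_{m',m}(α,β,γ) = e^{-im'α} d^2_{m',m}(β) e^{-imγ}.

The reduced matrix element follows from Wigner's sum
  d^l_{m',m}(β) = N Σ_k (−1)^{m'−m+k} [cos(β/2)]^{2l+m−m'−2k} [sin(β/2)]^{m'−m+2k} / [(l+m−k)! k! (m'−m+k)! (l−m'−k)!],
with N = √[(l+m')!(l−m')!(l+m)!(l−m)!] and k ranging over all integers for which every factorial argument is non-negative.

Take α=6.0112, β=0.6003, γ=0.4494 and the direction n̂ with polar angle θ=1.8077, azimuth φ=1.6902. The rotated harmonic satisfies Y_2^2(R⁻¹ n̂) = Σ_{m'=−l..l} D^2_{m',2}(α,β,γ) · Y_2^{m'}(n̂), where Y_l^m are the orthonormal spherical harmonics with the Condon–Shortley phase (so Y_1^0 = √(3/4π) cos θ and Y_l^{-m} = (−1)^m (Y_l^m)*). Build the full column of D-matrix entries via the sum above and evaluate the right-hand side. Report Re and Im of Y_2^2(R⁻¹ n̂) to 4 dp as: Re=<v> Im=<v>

Re=-0.2811 Im=0.1600

Need the full column D^2_{m',2} for m'=−2..2 at α=6.0112, β=0.6003, γ=0.4494.
cos(β/2)=0.955292, sin(β/2)=0.295664
d^2_{-2,2}: single k=4 term ⇒ +0.007642;  D = +0.000976-0.007579i
d^2_{-1,2}: single k=3 term ⇒ +0.049381;  D = +0.019230-0.045483i
d^2_{0,2}: single k=2 term ⇒ +0.195409;  D = +0.121651-0.152923i
d^2_{1,2}: single k=1 term ⇒ +0.515509;  D = +0.417511-0.302381i
d^2_{2,2}: single k=0 term ⇒ +0.832808;  D = +0.780929-0.289343i
Y_2^{m'}(θ=1.8077,φ=1.6902) and Σ D·Y over m':
  (+0.0010-0.0076i)·(-0.3546+0.0863i)  (+0.0192-0.0455i)·(+0.0210+0.1750i)  (+0.1217-0.1529i)·(-0.2633+0.0000i)  (+0.4175-0.3024i)·(-0.0210+0.1750i)  (+0.7809-0.2893i)·(-0.3546-0.0863i)
Y_2^2(R⁻¹ n̂) = -0.281137+0.160042i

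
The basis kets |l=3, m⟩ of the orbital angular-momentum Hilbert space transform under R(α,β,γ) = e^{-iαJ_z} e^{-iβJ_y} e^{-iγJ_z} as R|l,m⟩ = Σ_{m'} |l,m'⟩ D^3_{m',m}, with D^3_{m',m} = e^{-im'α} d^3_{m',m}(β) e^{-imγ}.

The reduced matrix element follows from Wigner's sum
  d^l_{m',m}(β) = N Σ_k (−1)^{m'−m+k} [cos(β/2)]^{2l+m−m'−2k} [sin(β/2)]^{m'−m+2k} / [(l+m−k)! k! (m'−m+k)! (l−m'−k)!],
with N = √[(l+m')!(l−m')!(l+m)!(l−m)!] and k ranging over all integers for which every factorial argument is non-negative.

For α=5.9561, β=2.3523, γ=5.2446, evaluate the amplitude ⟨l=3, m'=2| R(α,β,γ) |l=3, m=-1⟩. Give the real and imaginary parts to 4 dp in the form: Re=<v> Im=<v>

Re=0.4934 Im=-0.1996

First d^3_{2,-1}(β=2.3523), then the phase factors e^{-i(2)α} and e^{-i(-1)γ}:
c=cos(2.3523/2)=0.384482, s=sin(2.3523/2)=0.923133; N=√[120·1·2·24]=75.894664
k∈{0,1} keeps every argument non-negative
  k=0: (−1)^3·75.8947/(12)·0.3845^3·0.9231^3 = -0.282780
  k=1: (−1)^4·75.8947/(24)·0.3845^1·0.9231^5 = +0.815072
d^3_{2,-1}(2.3523) = -0.282780 +0.815072 = +0.532292
Phases: e^{-i·(2)·5.9561}=+0.793553+0.608501i, e^{-i·(-1)·5.2446}=+0.507440-0.861687i ⇒ D=+0.493444-0.199618i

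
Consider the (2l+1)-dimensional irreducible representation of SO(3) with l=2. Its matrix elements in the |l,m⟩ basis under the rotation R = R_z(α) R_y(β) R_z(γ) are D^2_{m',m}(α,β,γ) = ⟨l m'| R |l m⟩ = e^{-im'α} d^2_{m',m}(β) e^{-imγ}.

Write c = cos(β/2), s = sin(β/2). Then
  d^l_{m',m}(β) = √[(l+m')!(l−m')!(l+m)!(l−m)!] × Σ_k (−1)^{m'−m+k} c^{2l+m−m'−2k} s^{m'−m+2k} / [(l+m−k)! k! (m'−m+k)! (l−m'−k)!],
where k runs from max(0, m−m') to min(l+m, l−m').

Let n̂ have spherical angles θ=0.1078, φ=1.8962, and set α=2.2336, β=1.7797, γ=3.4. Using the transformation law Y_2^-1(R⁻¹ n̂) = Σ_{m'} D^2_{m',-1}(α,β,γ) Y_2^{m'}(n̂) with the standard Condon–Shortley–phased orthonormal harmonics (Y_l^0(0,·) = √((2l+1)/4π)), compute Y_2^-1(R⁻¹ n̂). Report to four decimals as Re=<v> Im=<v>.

Need the full column D^2_{m',-1} for m'=−2..2 at α=2.2336, β=1.7797, γ=3.4.
cos(β/2)=0.629529, sin(β/2)=0.776977
d^2_{-2,-1}: single k=1 term ⇒ +0.387690;  D = -0.005124+0.387656i
d^2_{-1,-1}: k∈[0..1] ⇒ +0.157059 -0.717743 = -0.560684;  D = -0.446492+0.339133i
d^2_{0,-1}: k∈[0..1] ⇒ -0.474821 +0.723296 = +0.248475;  D = -0.240225-0.063495i
d^2_{1,-1}: k∈[0..1] ⇒ +0.717743 -0.364446 = +0.353297;  D = +0.139009+0.324800i
d^2_{2,-1}: single k=0 term ⇒ -0.590569;  D = -0.284996+0.517251i
Y_2^{m'}(θ=0.1078,φ=1.8962) and Σ D·Y over m':
  (-0.0051+0.3877i)·(-0.0036+0.0027i)  (-0.4465+0.3391i)·(-0.0264-0.0783i)  (-0.2402-0.0635i)·(+0.6198+0.0000i)  (+0.1390+0.3248i)·(+0.0264-0.0783i)  (-0.2850+0.5173i)·(-0.0036-0.0027i)
Y_2^-1(R⁻¹ n̂) = -0.080061-0.018120i

Re=-0.0801 Im=-0.0181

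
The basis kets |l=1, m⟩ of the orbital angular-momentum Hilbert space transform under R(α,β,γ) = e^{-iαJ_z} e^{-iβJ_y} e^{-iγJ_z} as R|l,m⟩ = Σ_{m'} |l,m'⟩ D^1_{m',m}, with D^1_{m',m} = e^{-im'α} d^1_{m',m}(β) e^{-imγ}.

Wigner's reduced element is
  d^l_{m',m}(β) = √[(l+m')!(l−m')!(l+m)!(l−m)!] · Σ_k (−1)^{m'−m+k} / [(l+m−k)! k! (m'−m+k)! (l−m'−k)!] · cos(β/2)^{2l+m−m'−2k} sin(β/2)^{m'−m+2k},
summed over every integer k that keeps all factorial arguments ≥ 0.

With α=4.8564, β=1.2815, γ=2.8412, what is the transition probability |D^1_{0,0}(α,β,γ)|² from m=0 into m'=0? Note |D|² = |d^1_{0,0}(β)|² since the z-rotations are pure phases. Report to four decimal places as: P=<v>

P=0.0814

Split into d^1_{0,0}(β=1.2815) × two z-phases.
Half-angle: c=0.801648, s=0.597797. N=√(1·1·1·1)=1.000000
Admissible k: 0..1 (factorial args all ≥0)
  k=0: (−1)^0·1.0000/(1)·0.8016^2·0.5978^0 = +0.642639
  k=1: (−1)^1·1.0000/(1)·0.8016^0·0.5978^2 = -0.357361
d^1_{0,0}(1.2815) = +0.642639 -0.357361 = +0.285278
|D^1_{0,0}|² = |d^1_{0,0}(β)|² = (+0.285278)² = 0.081383 (the z-rotation phases have unit modulus)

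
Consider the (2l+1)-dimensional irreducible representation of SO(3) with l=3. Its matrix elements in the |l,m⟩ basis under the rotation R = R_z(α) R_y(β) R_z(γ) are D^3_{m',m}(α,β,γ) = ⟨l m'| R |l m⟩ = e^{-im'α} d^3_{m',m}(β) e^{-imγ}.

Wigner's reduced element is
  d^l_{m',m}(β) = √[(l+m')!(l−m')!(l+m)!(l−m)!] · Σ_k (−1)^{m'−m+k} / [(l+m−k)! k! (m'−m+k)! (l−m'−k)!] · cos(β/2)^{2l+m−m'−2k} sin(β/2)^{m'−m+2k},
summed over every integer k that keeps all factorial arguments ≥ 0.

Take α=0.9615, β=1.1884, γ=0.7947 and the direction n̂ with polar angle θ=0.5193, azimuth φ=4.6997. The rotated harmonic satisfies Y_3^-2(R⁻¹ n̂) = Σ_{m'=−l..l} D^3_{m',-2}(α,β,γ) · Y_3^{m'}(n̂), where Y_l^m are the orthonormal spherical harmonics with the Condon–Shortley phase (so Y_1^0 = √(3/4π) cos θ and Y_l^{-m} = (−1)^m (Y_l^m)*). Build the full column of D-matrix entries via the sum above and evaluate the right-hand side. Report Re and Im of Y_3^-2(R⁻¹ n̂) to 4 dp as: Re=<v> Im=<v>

Re=-0.0302 Im=-0.0495

Need the full column D^3_{m',-2} for m'=−3..3 at α=0.9615, β=1.1884, γ=0.7947.
cos(β/2)=0.828597, sin(β/2)=0.559846
d^3_{-3,-2}: single k=1 term ⇒ +0.535624;  D = -0.126533-0.520464i
d^3_{-2,-2}: k∈[0..1] ⇒ +0.323638 -0.738720 = -0.415082;  D = +0.386871+0.150413i
d^3_{-1,-2}: k∈[0..1] ⇒ -0.691488 +0.631343 = -0.060145;  D = +0.049953-0.033497i
d^3_{0,-2}: k∈[0..1] ⇒ +0.809227 -0.369421 = +0.439806;  D = -0.008182+0.439730i
d^3_{1,-2}: k∈[0..1] ⇒ -0.631343 +0.144107 = -0.487236;  D = -0.394302-0.286225i
d^3_{2,-2}: k∈[0..1] ⇒ +0.337234 -0.030790 = +0.306443;  D = +0.289549-0.100344i
d^3_{3,-2}: single k=0 term ⇒ -0.111625;  D = -0.030386+0.107410i
Y_3^{m'}(θ=0.5193,φ=4.6997) and Σ D·Y over m':
  (-0.1265-0.5205i)·(+0.0019-0.0510i)  (+0.3869+0.1504i)·(-0.2184-0.0055i)  (+0.0500-0.0335i)·(-0.0056+0.4440i)  (-0.0082+0.4397i)·(+0.2490+0.0000i)  (-0.3943-0.2862i)·(+0.0056+0.4440i)  (+0.2895-0.1003i)·(-0.2184+0.0055i)  (-0.0304+0.1074i)·(-0.0019-0.0510i)
Y_3^-2(R⁻¹ n̂) = -0.030191-0.049522i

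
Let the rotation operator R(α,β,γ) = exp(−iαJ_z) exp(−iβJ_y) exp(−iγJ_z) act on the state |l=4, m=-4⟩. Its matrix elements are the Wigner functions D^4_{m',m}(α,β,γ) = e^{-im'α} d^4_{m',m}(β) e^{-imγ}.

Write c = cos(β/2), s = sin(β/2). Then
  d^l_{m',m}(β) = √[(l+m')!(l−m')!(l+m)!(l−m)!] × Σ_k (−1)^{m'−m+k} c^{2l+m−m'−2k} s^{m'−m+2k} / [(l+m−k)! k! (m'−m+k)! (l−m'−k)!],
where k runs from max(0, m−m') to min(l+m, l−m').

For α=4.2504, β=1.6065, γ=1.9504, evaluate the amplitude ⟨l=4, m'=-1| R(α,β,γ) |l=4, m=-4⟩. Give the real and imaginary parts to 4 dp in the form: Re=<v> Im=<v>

Re=-0.3919 Im=0.2215

First d^4_{-1,-4}(β=1.6065), then the phase factors e^{-i(-1)α} and e^{-i(-4)γ}:
Half-angle: c=0.694372, s=0.719617. N=√(6·120·1·40320)=5387.986637
The bounds max(0,m−m')=0 and min(l+m,l−m')=0 give 1 term
  k=0: (−1)^3·5387.9866/(720)·0.6944^5·0.7196^3 = -0.450150
d^4_{-1,-4}(1.6065) = -0.450150
Phases: e^{-i·(-1)·4.2504}=-0.445729-0.895168i, e^{-i·(-4)·1.9504}=+0.052358+0.998628i ⇒ D=-0.391902+0.221468i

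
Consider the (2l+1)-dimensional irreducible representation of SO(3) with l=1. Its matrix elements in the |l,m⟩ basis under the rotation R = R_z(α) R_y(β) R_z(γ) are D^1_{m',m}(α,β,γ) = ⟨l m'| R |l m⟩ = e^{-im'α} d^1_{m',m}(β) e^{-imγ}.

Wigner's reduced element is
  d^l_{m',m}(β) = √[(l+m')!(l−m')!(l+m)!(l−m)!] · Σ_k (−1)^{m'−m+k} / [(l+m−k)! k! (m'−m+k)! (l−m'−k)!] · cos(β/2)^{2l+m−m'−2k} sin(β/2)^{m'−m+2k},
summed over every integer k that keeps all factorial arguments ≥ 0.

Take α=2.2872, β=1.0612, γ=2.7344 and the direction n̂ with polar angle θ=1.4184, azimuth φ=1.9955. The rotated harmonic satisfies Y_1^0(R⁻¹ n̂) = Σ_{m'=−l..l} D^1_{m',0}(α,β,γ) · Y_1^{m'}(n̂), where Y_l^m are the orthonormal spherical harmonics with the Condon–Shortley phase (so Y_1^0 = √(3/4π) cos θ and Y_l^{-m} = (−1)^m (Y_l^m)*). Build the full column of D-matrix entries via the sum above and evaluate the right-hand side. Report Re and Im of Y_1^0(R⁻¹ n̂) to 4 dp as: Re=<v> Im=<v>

Need the full column D^1_{m',0} for m'=−1..1 at α=2.2872, β=1.0612, γ=2.7344.
cos(β/2)=0.862504, sin(β/2)=0.506051
d^1_{-1,0}: single k=1 term ⇒ +0.617263;  D = -0.405342+0.465523i
d^1_{0,0}: k∈[0..1] ⇒ +0.743912 -0.256088 = +0.487825;  D = +0.487825+0.000000i
d^1_{1,0}: single k=0 term ⇒ -0.617263;  D = +0.405342+0.465523i
Y_1^{m'}(θ=1.4184,φ=1.9955) and Σ D·Y over m':
  (-0.4053+0.4655i)·(-0.1407-0.3112i)  (+0.4878+0.0000i)·(+0.0742+0.0000i)  (+0.4053+0.4655i)·(+0.1407-0.3112i)
Y_1^0(R⁻¹ n̂) = +0.439953+0.000000i

Re=0.4400 Im=0.0000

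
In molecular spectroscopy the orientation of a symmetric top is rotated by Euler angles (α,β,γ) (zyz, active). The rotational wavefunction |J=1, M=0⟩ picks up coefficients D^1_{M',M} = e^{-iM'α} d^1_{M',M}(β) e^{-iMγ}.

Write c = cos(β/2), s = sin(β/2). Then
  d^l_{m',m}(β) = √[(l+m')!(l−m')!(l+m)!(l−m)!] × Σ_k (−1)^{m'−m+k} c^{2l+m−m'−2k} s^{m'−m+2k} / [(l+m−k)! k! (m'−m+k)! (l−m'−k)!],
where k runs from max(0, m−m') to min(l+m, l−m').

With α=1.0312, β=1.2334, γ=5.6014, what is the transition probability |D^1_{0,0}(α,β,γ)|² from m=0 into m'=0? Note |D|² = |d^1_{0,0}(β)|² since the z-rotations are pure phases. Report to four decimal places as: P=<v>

First d^1_{0,0}(β=1.2334), then the phase factors e^{-i(0)α} and e^{-i(0)γ}:
Half-angle: c=0.815791, s=0.578346. N=√(1·1·1·1)=1.000000
k: max(0,(0)−(0))=0 … min(1+(0),1−(0))=1
  k=0: (−1)^0·1.0000/(1)·0.8158^2·0.5783^0 = +0.665516
  k=1: (−1)^1·1.0000/(1)·0.8158^0·0.5783^2 = -0.334484
d^1_{0,0}(1.2334) = +0.665516 -0.334484 = +0.331031
|D^1_{0,0}|² = |d^1_{0,0}(β)|² = (+0.331031)² = 0.109582 (the z-rotation phases have unit modulus)

P=0.1096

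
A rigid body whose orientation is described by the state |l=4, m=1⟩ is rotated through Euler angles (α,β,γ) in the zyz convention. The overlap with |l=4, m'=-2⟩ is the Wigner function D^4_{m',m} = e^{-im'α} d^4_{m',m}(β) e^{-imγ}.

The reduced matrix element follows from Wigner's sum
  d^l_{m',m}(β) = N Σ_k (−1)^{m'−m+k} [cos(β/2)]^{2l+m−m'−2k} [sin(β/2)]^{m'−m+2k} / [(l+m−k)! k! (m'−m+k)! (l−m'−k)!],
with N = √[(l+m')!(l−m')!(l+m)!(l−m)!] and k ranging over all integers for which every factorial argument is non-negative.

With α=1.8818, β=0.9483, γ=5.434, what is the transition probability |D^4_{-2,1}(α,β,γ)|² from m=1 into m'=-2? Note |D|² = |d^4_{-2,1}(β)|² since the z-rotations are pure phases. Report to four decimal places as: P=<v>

Split into d^4_{-2,1}(β=0.9483) × two z-phases.
Half-angle: c=0.889681, s=0.456582. N=√(2·720·120·6)=1018.233765
The bounds max(0,m−m')=3 and min(l+m,l−m')=5 give 3 terms
  k=3: (−1)^0·1018.2338/(72)·0.8897^5·0.4566^3 = +0.750316
  k=4: (−1)^1·1018.2338/(48)·0.8897^3·0.4566^5 = -0.296418
  k=5: (−1)^2·1018.2338/(240)·0.8897^1·0.4566^7 = +0.015614
d^4_{-2,1}(0.9483) = +0.750316 -0.296418 +0.015614 = +0.469512
|D^4_{-2,1}|² = |d^4_{-2,1}(β)|² = (+0.469512)² = 0.220441 (the z-rotation phases have unit modulus)

P=0.2204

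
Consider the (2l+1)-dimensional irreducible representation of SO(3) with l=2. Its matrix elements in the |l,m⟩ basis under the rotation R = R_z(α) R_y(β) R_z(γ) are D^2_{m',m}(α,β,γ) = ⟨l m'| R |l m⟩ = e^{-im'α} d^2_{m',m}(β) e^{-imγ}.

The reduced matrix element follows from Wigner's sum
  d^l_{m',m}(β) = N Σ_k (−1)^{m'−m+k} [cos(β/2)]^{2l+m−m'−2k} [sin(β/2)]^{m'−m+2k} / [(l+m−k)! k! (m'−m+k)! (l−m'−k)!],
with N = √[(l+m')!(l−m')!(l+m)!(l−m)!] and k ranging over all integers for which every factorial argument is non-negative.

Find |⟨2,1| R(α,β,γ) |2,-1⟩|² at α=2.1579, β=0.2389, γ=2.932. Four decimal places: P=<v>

P=0.0017

Split into d^2_{1,-1}(β=0.2389) × two z-phases.
Half-angle: c=0.992874, s=0.119166. N=√(6·1·1·6)=6.000000
k∈{0,1} keeps every argument non-negative
  k=0: (−1)^2·6.0000/(2)·0.9929^2·0.1192^2 = +0.041997
  k=1: (−1)^3·6.0000/(6)·0.9929^0·0.1192^4 = -0.000202
d^2_{1,-1}(0.2389) = +0.041997 -0.000202 = +0.041795
|D^2_{1,-1}|² = |d^2_{1,-1}(β)|² = (+0.041795)² = 0.001747 (the z-rotation phases have unit modulus)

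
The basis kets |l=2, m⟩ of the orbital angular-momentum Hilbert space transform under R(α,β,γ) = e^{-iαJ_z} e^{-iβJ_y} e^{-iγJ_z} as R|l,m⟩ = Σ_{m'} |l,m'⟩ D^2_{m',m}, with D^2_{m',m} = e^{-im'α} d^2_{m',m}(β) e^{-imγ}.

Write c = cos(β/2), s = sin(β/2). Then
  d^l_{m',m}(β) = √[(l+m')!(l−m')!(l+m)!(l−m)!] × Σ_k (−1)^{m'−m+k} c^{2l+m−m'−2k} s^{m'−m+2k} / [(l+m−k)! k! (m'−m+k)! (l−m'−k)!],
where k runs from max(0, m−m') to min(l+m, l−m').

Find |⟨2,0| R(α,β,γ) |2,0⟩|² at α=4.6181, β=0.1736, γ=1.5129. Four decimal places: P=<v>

Split into d^2_{0,0}(β=0.1736) × two z-phases.
Half-angle: c=0.996235, s=0.086691. N=√(2·2·2·2)=4.000000
The bounds max(0,m−m')=0 and min(l+m,l−m')=2 give 3 terms
  k=0: (−1)^0·4.0000/(4)·0.9962^4·0.0867^0 = +0.985026
  k=1: (−1)^1·4.0000/(1)·0.9962^2·0.0867^2 = -0.029835
  k=2: (−1)^2·4.0000/(4)·0.9962^0·0.0867^4 = +0.000056
d^2_{0,0}(0.1736) = +0.985026 -0.029835 +0.000056 = +0.955247
|D^2_{0,0}|² = |d^2_{0,0}(β)|² = (+0.955247)² = 0.912497 (the z-rotation phases have unit modulus)

P=0.9125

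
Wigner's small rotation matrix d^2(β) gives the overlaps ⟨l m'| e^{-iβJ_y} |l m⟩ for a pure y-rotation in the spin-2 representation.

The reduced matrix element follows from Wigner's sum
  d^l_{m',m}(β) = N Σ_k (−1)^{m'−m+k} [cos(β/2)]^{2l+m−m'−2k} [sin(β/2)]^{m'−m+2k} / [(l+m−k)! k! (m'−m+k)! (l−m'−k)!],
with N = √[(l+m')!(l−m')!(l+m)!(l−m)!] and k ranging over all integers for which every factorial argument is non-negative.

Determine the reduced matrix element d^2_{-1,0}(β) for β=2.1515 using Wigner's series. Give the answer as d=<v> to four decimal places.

d=-0.5618

d^2_{-1,0}(β=2.1515) via Wigner's sum:
Half-angle: c=0.475072, s=0.879947. N=√(1·6·2·2)=4.898979
The bounds max(0,m−m')=1 and min(l+m,l−m')=2 give 2 terms
  k=1: (−1)^0·4.8990/(2)·0.4751^3·0.8799^1 = +0.231106
  k=2: (−1)^1·4.8990/(2)·0.4751^1·0.8799^3 = -0.792875
d^2_{-1,0}(2.1515) = +0.231106 -0.792875 = -0.561769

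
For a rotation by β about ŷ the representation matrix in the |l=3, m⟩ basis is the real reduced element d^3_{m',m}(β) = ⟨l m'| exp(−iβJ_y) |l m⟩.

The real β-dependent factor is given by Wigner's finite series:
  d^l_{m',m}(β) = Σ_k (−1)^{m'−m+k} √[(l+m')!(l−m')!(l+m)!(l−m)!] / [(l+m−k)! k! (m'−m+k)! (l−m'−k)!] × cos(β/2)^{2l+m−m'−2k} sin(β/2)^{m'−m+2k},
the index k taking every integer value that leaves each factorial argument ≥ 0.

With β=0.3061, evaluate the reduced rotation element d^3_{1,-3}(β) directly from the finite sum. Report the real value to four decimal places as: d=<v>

d=0.0020

d^3_{1,-3}(β=0.3061) via Wigner's sum:
Half-angle: c=0.988311, s=0.152453. N=√(24·2·1·720)=185.903201
Admissible k: 0..0 (factorial args all ≥0)
  k=0: (−1)^4·185.9032/(48)·0.9883^2·0.1525^4 = +0.002044
d^3_{1,-3}(0.3061) = +0.002044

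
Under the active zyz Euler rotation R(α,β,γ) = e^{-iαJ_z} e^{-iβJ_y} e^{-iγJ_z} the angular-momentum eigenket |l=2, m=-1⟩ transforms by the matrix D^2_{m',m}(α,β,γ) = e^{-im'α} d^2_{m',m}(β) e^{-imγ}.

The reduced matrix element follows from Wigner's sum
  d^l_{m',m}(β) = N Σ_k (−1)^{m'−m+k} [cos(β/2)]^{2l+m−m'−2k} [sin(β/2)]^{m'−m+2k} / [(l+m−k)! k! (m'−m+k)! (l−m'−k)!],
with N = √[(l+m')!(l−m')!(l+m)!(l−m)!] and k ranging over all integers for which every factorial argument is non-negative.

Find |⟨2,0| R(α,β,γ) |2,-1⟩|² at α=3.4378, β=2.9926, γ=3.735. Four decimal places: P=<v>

D^2_{0,-1}(3.4378,2.9926,3.735) = e^{-i·0·3.4378}·d^2_{0,-1}(2.9926)·e^{-i·-1·3.735}. Compute d first:
With c≡cos(β/2)=0.074427 and s≡sin(β/2)=0.997226, N=[2·2·1·6]^{1/2}=4.898979
k∈{0,1} keeps every argument non-negative
  k=0: (−1)^1·4.8990/(2)·0.0744^3·0.9972^1 = -0.001007
  k=1: (−1)^2·4.8990/(2)·0.0744^1·0.9972^3 = +0.180797
d^2_{0,-1}(2.9926) = -0.001007 +0.180797 = +0.179789
|D^2_{0,-1}|² = |d^2_{0,-1}(β)|² = (+0.179789)² = 0.032324 (the z-rotation phases have unit modulus)

P=0.0323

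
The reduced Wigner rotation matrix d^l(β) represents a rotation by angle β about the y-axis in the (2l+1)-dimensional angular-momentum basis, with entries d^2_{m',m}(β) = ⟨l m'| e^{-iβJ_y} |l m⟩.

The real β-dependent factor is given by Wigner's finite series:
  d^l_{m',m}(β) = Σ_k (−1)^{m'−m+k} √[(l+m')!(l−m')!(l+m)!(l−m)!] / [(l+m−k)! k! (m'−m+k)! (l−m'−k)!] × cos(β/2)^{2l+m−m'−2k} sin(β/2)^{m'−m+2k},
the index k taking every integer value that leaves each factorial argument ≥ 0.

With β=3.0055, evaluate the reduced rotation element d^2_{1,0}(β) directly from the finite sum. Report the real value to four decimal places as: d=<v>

d^2_{1,0}(β=3.0055) via Wigner's sum:
Half-angle: c=0.067994, s=0.997686. N=√(6·1·2·2)=4.898979
The bounds max(0,m−m')=0 and min(l+m,l−m')=1 give 2 terms
  k=0: (−1)^1·4.8990/(2)·0.0680^3·0.9977^1 = -0.000768
  k=1: (−1)^2·4.8990/(2)·0.0680^1·0.9977^3 = +0.165397
d^2_{1,0}(3.0055) = -0.000768 +0.165397 = +0.164628

d=0.1646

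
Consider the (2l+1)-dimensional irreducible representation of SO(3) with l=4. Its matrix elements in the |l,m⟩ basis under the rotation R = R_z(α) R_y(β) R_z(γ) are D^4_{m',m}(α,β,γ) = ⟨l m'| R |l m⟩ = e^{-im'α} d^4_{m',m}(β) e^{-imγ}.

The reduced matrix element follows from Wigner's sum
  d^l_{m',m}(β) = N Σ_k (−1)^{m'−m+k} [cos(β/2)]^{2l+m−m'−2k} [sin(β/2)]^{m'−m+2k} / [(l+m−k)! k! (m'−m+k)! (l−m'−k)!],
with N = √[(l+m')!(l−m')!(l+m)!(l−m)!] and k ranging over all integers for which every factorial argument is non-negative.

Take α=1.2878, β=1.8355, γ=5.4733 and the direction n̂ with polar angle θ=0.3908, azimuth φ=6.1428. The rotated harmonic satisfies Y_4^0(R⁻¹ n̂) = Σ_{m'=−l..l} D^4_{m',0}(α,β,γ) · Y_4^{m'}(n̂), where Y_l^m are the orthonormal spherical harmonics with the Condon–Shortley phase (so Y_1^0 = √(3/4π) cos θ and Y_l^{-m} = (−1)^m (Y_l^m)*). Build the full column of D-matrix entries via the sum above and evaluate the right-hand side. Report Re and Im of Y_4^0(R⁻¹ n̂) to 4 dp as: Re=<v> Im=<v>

Re=0.2080 Im=0.0000

Need the full column D^4_{m',0} for m'=−4..4 at α=1.2878, β=1.8355, γ=5.4733.
cos(β/2)=0.607609, sin(β/2)=0.794237
d^4_{-4,0}: single k=4 term ⇒ +0.453779;  D = +0.192794-0.410787i
d^4_{-3,0}: k∈[3..4] ⇒ +0.490946 -0.838852 = -0.347906;  D = +0.261143+0.229876i
d^4_{-2,0}: k∈[2..4] ⇒ +0.301138 -1.372099 +0.879161 = -0.191800;  D = +0.161890-0.102854i
d^4_{-1,0}: k∈[1..4] ⇒ +0.108601 -1.113360 +1.902337 -0.541736 = +0.355841;  D = +0.099363+0.341687i
d^4_{0,0}: k∈[0..4] ⇒ +0.018578 -0.507883 +1.952531 -1.482747 +0.158343 = +0.138821;  D = +0.138821+0.000000i
d^4_{1,0}: k∈[0..3] ⇒ -0.108601 +1.113360 -1.902337 +0.541736 = -0.355841;  D = -0.099363+0.341687i
d^4_{2,0}: k∈[0..2] ⇒ +0.301138 -1.372099 +0.879161 = -0.191800;  D = +0.161890+0.102854i
d^4_{3,0}: k∈[0..1] ⇒ -0.490946 +0.838852 = +0.347906;  D = -0.261143+0.229876i
d^4_{4,0}: single k=0 term ⇒ +0.453779;  D = +0.192794+0.410787i
Y_4^{m'}(θ=0.3908,φ=6.1428) and Σ D·Y over m':
  (+0.1928-0.4108i)·(+0.0079+0.0050i)  (+0.2611+0.2299i)·(+0.0584+0.0262i)  (+0.1619-0.1029i)·(+0.2325+0.0670i)  (+0.0994+0.3417i)·(+0.4924+0.0696i)  (+0.1388+0.0000i)·(+0.3102+0.0000i)  (-0.0994+0.3417i)·(-0.4924+0.0696i)  (+0.1619+0.1029i)·(+0.2325-0.0670i)  (-0.2611+0.2299i)·(-0.0584+0.0262i)  (+0.1928+0.4108i)·(+0.0079-0.0050i)
Y_4^0(R⁻¹ n̂) = +0.208010+0.000000i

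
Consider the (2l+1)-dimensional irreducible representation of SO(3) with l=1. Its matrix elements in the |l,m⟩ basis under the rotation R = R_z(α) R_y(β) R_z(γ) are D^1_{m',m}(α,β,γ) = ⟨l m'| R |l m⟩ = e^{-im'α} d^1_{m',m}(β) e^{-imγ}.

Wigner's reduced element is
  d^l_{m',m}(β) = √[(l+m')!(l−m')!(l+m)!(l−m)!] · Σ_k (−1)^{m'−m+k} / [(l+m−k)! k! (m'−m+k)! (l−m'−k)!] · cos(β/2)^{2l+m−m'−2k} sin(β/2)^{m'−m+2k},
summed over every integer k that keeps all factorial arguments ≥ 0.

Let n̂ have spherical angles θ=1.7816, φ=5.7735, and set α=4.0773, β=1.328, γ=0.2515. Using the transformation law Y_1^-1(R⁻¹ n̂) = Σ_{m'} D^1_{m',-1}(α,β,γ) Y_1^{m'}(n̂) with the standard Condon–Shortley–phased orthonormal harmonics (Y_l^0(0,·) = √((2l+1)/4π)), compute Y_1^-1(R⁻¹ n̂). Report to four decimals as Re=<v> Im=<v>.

Re=0.1415 Im=-0.3097

Need the full column D^1_{m',-1} for m'=−1..1 at α=4.0773, β=1.328, γ=0.2515.
cos(β/2)=0.787533, sin(β/2)=0.616272
d^1_{-1,-1}: single k=0 term ⇒ +0.620209;  D = -0.232114-0.575137i
d^1_{0,-1}: single k=0 term ⇒ -0.686367;  D = -0.664774-0.170807i
d^1_{1,-1}: single k=0 term ⇒ +0.379791;  D = -0.294308+0.240050i
Y_1^{m'}(θ=1.7816,φ=5.7735) and Σ D·Y over m':
  (-0.2321-0.5751i)·(+0.2949+0.1648i)  (-0.6648-0.1708i)·(-0.1022+0.0000i)  (-0.2943+0.2401i)·(-0.2949+0.1648i)
Y_1^-1(R⁻¹ n̂) = +0.141541-0.309713i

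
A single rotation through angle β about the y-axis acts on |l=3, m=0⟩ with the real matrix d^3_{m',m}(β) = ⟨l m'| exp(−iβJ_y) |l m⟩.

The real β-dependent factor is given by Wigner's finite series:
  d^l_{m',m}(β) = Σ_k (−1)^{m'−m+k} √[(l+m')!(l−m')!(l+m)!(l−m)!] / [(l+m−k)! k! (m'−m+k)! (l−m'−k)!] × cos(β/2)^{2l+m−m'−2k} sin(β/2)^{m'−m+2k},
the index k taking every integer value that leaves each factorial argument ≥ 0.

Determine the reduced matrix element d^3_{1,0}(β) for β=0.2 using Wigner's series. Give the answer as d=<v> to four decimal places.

d=-0.3271

d^3_{1,0}(β=0.2) via Wigner's sum:
Half-angle: c=0.995004, s=0.099833. N=√(24·2·6·6)=41.569219
Admissible k: 0..2 (factorial args all ≥0)
  k=0: (−1)^1·41.5692/(12)·0.9950^5·0.0998^1 = -0.337280
  k=1: (−1)^2·41.5692/(4)·0.9950^3·0.0998^3 = +0.010186
  k=2: (−1)^3·41.5692/(12)·0.9950^1·0.0998^5 = -0.000034
d^3_{1,0}(0.2) = -0.337280 +0.010186 -0.000034 = -0.327128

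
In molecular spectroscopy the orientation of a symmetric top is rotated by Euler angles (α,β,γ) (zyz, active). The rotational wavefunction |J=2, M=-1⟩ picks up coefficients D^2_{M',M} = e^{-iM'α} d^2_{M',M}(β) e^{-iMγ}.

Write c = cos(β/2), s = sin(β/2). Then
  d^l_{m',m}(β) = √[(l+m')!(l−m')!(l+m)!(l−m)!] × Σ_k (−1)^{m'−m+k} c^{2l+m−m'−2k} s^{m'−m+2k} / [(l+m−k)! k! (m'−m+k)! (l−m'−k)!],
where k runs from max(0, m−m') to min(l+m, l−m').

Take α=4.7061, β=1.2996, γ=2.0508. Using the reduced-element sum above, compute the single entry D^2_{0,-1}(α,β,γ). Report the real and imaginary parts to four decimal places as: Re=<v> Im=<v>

Re=0.1460 Im=-0.2804

D^2_{0,-1}(4.7061,1.2996,2.0508) = e^{-i·0·4.7061}·d^2_{0,-1}(1.2996)·e^{-i·-1·2.0508}. Compute d first:
Half-angle: c=0.796205, s=0.605027. N=√(2·2·1·6)=4.898979
k∈{0,1} keeps every argument non-negative
  k=0: (−1)^1·4.8990/(2)·0.7962^3·0.6050^1 = -0.748040
  k=1: (−1)^2·4.8990/(2)·0.7962^1·0.6050^3 = +0.431942
d^2_{0,-1}(1.2996) = -0.748040 +0.431942 = -0.316099
Phases: e^{-i·(0)·4.7061}=+1.000000+0.000000i, e^{-i·(-1)·2.0508}=-0.461782+0.886993i ⇒ D=+0.145969-0.280377i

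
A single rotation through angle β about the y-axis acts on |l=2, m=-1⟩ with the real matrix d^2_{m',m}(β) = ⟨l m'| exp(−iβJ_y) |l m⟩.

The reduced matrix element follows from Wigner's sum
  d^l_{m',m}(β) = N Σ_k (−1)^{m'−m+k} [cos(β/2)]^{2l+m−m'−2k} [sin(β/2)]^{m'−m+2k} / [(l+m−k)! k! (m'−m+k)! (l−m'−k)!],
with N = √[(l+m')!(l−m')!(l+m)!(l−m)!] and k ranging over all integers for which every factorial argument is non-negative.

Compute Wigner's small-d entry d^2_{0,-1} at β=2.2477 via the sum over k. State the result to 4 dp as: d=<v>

d^2_{0,-1}(β=2.2477) via Wigner's sum:
Half-angle: c=0.432214, s=0.901771. N=√(2·2·1·6)=4.898979
k: max(0,(-1)−(0))=0 … min(2+(-1),2−(0))=1
  k=0: (−1)^1·4.8990/(2)·0.4322^3·0.9018^1 = -0.178348
  k=1: (−1)^2·4.8990/(2)·0.4322^1·0.9018^3 = +0.776360
d^2_{0,-1}(2.2477) = -0.178348 +0.776360 = +0.598012

d=0.5980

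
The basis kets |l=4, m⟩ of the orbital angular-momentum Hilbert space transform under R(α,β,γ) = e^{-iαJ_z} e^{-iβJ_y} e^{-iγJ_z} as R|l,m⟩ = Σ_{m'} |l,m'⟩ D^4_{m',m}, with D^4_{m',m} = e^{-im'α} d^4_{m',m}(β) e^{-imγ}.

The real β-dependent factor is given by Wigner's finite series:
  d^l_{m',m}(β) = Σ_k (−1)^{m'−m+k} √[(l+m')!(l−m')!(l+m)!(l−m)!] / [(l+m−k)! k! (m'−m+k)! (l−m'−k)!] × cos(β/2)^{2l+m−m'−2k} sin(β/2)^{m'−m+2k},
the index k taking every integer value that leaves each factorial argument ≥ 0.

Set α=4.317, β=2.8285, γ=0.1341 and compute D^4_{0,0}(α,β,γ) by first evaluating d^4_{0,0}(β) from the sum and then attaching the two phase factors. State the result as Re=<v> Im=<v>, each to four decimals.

First d^4_{0,0}(β=2.8285), then the phase factors e^{-i(0)α} and e^{-i(0)γ}:
Half-angle: c=0.155908, s=0.987772. N=√(24·24·24·24)=576.000000
The bounds max(0,m−m')=0 and min(l+m,l−m')=4 give 5 terms
  k=0: (−1)^0·576.0000/(576)·0.1559^8·0.9878^0 = +0.000000
  k=1: (−1)^1·576.0000/(36)·0.1559^6·0.9878^2 = -0.000224
  k=2: (−1)^2·576.0000/(16)·0.1559^4·0.9878^4 = +0.020249
  k=3: (−1)^3·576.0000/(36)·0.1559^2·0.9878^6 = -0.361239
  k=4: (−1)^4·576.0000/(576)·0.1559^0·0.9878^8 = +0.906259
d^4_{0,0}(2.8285) = +0.000000 -0.000224 +0.020249 -0.361239 +0.906259 = +0.565045
Attach z-rotation phases: D = e^{-i(0)(4.317)}·(+0.565045)·e^{-i(0)(0.1341)} = +0.565045+0.000000i

Re=0.5650 Im=0.0000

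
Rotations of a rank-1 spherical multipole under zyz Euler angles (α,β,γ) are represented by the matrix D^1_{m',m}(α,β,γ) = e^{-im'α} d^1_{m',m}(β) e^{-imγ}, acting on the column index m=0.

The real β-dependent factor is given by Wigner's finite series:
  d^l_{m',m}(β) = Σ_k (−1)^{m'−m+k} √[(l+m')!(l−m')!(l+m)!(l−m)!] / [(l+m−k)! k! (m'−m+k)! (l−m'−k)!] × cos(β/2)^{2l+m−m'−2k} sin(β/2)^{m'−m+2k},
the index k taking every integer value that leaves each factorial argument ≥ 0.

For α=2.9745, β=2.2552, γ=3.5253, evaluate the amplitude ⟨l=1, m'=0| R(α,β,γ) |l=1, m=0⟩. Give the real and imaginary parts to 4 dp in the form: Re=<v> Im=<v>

Re=-0.6322 Im=0.0000

First d^1_{0,0}(β=2.2552), then the phase factors e^{-i(0)α} and e^{-i(0)γ}:
c=cos(2.2552/2)=0.428829, s=sin(2.2552/2)=0.903386; N=√[1·1·1·1]=1.000000
The bounds max(0,m−m')=0 and min(l+m,l−m')=1 give 2 terms
  k=0: (−1)^0·1.0000/(1)·0.4288^2·0.9034^0 = +0.183894
  k=1: (−1)^1·1.0000/(1)·0.4288^0·0.9034^2 = -0.816106
d^1_{0,0}(2.2552) = +0.183894 -0.816106 = -0.632211
Attach z-rotation phases: D = e^{-i(0)(2.9745)}·(-0.632211)·e^{-i(0)(3.5253)} = -0.632211+0.000000i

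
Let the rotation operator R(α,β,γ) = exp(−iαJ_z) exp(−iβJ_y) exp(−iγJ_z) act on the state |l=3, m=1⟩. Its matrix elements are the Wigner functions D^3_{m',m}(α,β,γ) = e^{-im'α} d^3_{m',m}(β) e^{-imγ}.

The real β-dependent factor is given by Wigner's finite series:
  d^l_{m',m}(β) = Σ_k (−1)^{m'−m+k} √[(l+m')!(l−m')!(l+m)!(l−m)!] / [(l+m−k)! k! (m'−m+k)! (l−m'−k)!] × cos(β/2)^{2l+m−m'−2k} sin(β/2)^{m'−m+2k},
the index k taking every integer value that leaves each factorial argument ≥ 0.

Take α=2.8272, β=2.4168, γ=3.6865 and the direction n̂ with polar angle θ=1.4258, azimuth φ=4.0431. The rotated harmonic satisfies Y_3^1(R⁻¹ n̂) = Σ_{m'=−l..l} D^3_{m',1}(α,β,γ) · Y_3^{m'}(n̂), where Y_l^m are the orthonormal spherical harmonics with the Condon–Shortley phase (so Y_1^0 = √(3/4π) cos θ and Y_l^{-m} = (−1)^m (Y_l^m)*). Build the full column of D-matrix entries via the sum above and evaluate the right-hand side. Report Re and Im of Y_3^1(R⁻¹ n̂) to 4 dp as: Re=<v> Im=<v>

Need the full column D^3_{m',1} for m'=−3..3 at α=2.8272, β=2.4168, γ=3.6865.
cos(β/2)=0.354516, sin(β/2)=0.935050
d^3_{-3,1}: single k=4 term ⇒ +0.372097;  D = +0.030741-0.370825i
d^3_{-2,1}: k∈[3..4] ⇒ +0.230378 -0.801327 = -0.570949;  D = +0.220814-0.526520i
d^3_{-1,1}: k∈[2..4] ⇒ +0.082864 -0.768601 +0.668358 = -0.017379;  D = -0.011348+0.013163i
d^3_{0,1}: k∈[1..3] ⇒ +0.018139 -0.378550 +0.877810 = +0.517398;  D = -0.442466+0.268188i
d^3_{1,1}: k∈[0..2] ⇒ +0.001985 -0.110485 +0.576451 = +0.467951;  D = +0.455573-0.106917i
d^3_{2,1}: k∈[0..1] ⇒ -0.016558 +0.230378 = +0.213820;  D = -0.213068-0.017914i
d^3_{3,1}: single k=0 term ⇒ +0.053488;  D = +0.049302+0.020744i
Y_3^{m'}(θ=1.4258,φ=4.0431) and Σ D·Y over m':
  (+0.0307-0.3708i)·(+0.3662+0.1711i)  (+0.2208-0.5265i)·(-0.0333-0.1407i)  (-0.0113+0.0132i)·(+0.1777-0.2246i)  (-0.4425+0.2682i)·(-0.1561+0.0000i)  (+0.4556-0.1069i)·(-0.1777-0.2246i)  (-0.2131-0.0179i)·(-0.0333+0.1407i)  (+0.0493+0.0207i)·(-0.3662+0.1711i)
Y_3^1(R⁻¹ n̂) = -0.053663-0.292956i

Re=-0.0537 Im=-0.2930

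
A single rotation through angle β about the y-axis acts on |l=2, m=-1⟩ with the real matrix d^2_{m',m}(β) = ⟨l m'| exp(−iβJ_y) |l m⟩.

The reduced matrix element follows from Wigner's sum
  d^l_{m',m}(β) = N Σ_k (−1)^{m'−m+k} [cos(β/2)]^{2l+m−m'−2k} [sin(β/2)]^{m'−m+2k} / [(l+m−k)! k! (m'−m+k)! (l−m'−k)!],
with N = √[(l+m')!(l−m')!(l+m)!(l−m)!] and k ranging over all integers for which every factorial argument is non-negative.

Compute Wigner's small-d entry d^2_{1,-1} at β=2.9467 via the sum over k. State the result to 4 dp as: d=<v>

d^2_{1,-1}(β=2.9467) via Wigner's sum:
c=cos(2.9467/2)=0.097292, s=sin(2.9467/2)=0.995256; N=√[6·1·1·6]=6.000000
k: max(0,(-1)−(1))=0 … min(2+(-1),2−(1))=1
  k=0: (−1)^2·6.0000/(2)·0.0973^2·0.9953^2 = +0.028129
  k=1: (−1)^3·6.0000/(6)·0.0973^0·0.9953^4 = -0.981158
d^2_{1,-1}(2.9467) = +0.028129 -0.981158 = -0.953030

d=-0.9530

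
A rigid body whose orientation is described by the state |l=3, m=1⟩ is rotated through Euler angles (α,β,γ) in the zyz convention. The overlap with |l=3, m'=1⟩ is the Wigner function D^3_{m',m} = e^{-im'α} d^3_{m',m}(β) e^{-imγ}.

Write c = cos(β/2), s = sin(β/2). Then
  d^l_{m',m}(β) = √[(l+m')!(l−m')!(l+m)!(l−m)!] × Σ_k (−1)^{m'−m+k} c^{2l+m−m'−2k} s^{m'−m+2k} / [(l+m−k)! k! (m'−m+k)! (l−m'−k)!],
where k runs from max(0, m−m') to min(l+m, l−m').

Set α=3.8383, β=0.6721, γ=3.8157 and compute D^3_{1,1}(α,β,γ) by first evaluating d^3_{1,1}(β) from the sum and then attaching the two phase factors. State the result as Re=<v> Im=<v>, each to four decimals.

Re=0.0159 Im=-0.0786

D^3_{1,1}(3.8383,0.6721,3.8157) = e^{-i·1·3.8383}·d^3_{1,1}(0.6721)·e^{-i·1·3.8157}. Compute d first:
c=cos(0.6721/2)=0.944065, s=sin(0.6721/2)=0.329761; N=√[24·2·24·2]=48.000000
k∈{0,1,2} keeps every argument non-negative
  k=0: (−1)^0·48.0000/(48)·0.9441^6·0.3298^0 = +0.707962
  k=1: (−1)^1·48.0000/(6)·0.9441^4·0.3298^2 = -0.691026
  k=2: (−1)^2·48.0000/(8)·0.9441^2·0.3298^4 = +0.063234
d^3_{1,1}(0.6721) = +0.707962 -0.691026 +0.063234 = +0.080170
Attach z-rotation phases: D = e^{-i(1)(3.8383)}·(+0.080170)·e^{-i(1)(3.8157)} = +0.015926-0.078573i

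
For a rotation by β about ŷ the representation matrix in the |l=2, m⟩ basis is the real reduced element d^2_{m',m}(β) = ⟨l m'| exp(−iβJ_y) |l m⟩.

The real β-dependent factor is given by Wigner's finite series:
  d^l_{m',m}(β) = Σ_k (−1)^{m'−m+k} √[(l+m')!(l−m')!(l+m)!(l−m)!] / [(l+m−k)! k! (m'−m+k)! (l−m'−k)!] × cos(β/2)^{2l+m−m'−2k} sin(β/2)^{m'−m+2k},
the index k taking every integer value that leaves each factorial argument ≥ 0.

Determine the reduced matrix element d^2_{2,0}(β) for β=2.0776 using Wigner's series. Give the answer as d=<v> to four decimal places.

d^2_{2,0}(β=2.0776) via Wigner's sum:
c=cos(2.0776/2)=0.507255, s=sin(2.0776/2)=0.861796; N=√[24·1·2·2]=9.797959
The bounds max(0,m−m')=0 and min(l+m,l−m')=0 give 1 term
  k=0: (−1)^2·9.7980/(4)·0.5073^2·0.8618^2 = +0.468098
d^2_{2,0}(2.0776) = +0.468098

d=0.4681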